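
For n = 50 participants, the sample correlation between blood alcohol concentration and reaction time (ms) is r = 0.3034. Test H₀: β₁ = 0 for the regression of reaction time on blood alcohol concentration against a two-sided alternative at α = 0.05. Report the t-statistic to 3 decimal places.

t = r·√(n − 2)/√(1 − r²) = 0.3034·√48/√0.907948 = 2.206.
df = n − 2 = 48.
Two-sided p ≈ 0.0322, which is < 0.05, so reject H₀.
There is evidence of a linear association between blood alcohol concentration and reaction time.

t = 2.206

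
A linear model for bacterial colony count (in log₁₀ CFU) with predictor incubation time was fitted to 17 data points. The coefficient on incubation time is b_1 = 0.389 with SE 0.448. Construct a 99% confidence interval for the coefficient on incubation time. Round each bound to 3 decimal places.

(-0.931, 1.709)

df = n − 2 = 17 − 2 = 15.
t* = t_{0.005, 15} = 2.946713.
Margin = t* × SE = 2.946713 × 0.448 = 1.32013.
CI: 0.389 ± 1.32013 → (-0.931, 1.709).
With 99% confidence, each one-unit increase in incubation time is associated with a change of between -0.931 and 1.709 log₁₀ CFU in bacterial colony count.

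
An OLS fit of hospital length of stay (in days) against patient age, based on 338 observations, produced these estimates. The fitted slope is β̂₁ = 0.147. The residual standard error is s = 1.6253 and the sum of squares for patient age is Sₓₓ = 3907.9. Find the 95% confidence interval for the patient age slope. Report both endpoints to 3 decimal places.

SE(β̂₁) = s/√Sₓₓ = 1.6253/√3907.9 = 0.0259993.
df = n − 2 = 336.
t* = t_{0.025, 336} = 1.967049.
Margin = t* × SE = 1.967049 × 0.0259993 = 0.05114.
CI: 0.147 ± 0.05114 → (0.096, 0.198).
With 95% confidence, each one-unit increase in patient age is associated with a change of between 0.096 and 0.198 days in hospital length of stay.

(0.096, 0.198)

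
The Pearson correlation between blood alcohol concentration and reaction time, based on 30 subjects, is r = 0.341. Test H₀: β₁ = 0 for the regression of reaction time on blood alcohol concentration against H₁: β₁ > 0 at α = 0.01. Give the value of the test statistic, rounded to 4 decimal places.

t = 1.9194

t = r·√(n − 2)/√(1 − r²) = 0.341·√28/√0.883719 = 1.9194.
df = n − 2 = 28.
One-sided p ≈ 0.0326, which is ≥ 0.01, so fail to reject H₀.
The data do not give significant evidence of a linear association between blood alcohol concentration and reaction time.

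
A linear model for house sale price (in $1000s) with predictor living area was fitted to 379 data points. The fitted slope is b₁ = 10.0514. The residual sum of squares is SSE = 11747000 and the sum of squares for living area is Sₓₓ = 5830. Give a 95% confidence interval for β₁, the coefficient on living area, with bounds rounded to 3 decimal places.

MSE = SSE/(n − 2) = 11747000/377 = 31159.2.
SE(b₁) = √(MSE/Sₓₓ) = √(31159.2/5830) = 2.31184.
df = n − 2 = 377.
t* = t_{0.025, 377} = 1.966276.
Margin = t* × SE = 1.966276 × 2.31184 = 4.54572.
CI: 10.0514 ± 4.54572 → (5.506, 14.597).
With 95% confidence, each one-unit increase in living area is associated with a change of between 5.506 and 14.597 $1000s in house sale price.

(5.506, 14.597)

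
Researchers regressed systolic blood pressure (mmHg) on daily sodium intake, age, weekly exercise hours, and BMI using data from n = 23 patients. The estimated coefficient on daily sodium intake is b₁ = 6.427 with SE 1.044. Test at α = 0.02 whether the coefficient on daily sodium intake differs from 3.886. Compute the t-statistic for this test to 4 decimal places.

H₀: β₁ = 3.886 vs H₁: β₁ ≠ 3.886.
t = (b₁ − β₁⁰)/SE = (6.427 − 3.886) / 1.044 = 2.4339.
df = n − k − 1 = 23 − 4 − 1 = 18.
Two-sided p ≈ 0.0256, which is ≥ 0.02, so fail to reject H₀.
The data are consistent with a true slope of 3.886 mmHg per unit of daily sodium intake, holding the other predictors fixed.

t = 2.4339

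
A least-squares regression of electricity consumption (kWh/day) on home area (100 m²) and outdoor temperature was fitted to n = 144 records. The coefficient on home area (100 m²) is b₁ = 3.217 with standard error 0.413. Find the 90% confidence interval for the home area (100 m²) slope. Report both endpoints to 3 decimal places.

df = n − k − 1 = 144 − 2 − 1 = 141.
t* = t_{0.05, 141} = 1.655732.
Margin = t* × SE = 1.655732 × 0.413 = 0.68382.
CI: 3.217 ± 0.68382 → (2.533, 3.901).
With 90% confidence, each one-unit increase in home area (100 m²) is associated with a change of between 2.533 and 3.901 kWh/day in electricity consumption, holding the other predictors fixed.

(2.533, 3.901)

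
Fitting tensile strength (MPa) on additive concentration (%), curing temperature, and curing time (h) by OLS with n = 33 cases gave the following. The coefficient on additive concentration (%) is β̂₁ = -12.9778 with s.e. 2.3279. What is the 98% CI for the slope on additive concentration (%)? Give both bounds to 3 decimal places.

(-18.709, -7.246)

df = n − k − 1 = 33 − 3 − 1 = 29.
t* = t_{0.01, 29} = 2.462021.
Margin = t* × SE = 2.462021 × 2.3279 = 5.73134.
CI: -12.9778 ± 5.73134 → (-18.709, -7.246).
With 98% confidence, each one-unit increase in additive concentration (%) is associated with a change of between -18.709 and -7.246 MPa in tensile strength, holding the other predictors fixed.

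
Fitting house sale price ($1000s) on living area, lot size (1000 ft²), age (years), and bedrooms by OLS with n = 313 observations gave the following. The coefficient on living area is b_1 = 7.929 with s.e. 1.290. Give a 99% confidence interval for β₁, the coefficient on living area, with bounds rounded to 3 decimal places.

(4.585, 11.273)

df = n − k − 1 = 313 − 4 − 1 = 308.
t* = t_{0.005, 308} = 2.591886.
Margin = t* × SE = 2.591886 × 1.290 = 3.34353.
CI: 7.929 ± 3.34353 → (4.585, 11.273).
With 99% confidence, each one-unit increase in living area is associated with a change of between 4.585 and 11.273 $1000s in house sale price, holding the other predictors fixed.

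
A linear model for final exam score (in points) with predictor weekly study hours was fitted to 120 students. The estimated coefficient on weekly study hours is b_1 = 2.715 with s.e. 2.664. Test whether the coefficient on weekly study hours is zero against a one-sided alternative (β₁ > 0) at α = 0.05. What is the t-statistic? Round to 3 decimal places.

H₀: β₁ = 0 vs H₁: β₁ > 0.
t = (b_1 − β₁⁰)/SE = 2.715 / 2.664 = 1.019.
df = n − 2 = 120 − 2 = 118.
One-sided p ≈ 0.1551, which is ≥ 0.05, so fail to reject H₀.
The data do not give significant evidence that the true slope on weekly study hours is positive.

t = 1.019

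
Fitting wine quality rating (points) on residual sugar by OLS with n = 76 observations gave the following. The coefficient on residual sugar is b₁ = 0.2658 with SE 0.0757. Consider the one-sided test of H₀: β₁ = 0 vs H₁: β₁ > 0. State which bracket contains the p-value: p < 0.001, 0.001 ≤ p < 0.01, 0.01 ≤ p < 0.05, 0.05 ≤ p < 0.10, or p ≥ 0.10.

p < 0.001

t = 0.2658 / 0.0757 = 3.511.
df = n − 2 = 76 − 2 = 74.
One-sided p = P(T_{74} > t) ≈ 0.0004.
So p < 0.001.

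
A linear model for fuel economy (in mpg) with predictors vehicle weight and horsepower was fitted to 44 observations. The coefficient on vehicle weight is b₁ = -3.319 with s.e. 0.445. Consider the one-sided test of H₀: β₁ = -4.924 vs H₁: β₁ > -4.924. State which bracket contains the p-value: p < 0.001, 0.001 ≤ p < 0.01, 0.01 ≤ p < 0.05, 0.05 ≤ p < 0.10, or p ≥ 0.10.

t = (-3.319 − (-4.924)) / 0.445 = 3.607.
df = n − k − 1 = 44 − 2 − 1 = 41.
One-sided p = P(T_{41} > t) ≈ 0.0004.
So p < 0.001.

p < 0.001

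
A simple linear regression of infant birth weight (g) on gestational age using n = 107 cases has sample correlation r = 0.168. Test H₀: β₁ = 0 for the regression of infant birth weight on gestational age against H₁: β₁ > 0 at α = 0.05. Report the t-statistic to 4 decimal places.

t = 1.7463

t = r·√(n − 2)/√(1 − r²) = 0.168·√105/√0.971776 = 1.7463.
df = n − 2 = 105.
One-sided p ≈ 0.0418, which is < 0.05, so reject H₀.
There is evidence of a linear association between gestational age and infant birth weight.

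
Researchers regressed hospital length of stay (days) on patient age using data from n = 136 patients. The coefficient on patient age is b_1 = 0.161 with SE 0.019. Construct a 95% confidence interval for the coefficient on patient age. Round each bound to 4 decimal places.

(0.1234, 0.1986)

df = n − 2 = 136 − 2 = 134.
t* = t_{0.025, 134} = 1.977826.
Margin = t* × SE = 1.977826 × 0.019 = 0.037579.
CI: 0.161 ± 0.037579 → (0.1234, 0.1986).
With 95% confidence, each one-unit increase in patient age is associated with a change of between 0.1234 and 0.1986 days in hospital length of stay.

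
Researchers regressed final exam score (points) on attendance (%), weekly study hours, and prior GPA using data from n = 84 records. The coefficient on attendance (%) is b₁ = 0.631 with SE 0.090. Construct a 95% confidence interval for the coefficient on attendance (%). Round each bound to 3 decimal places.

df = n − k − 1 = 84 − 3 − 1 = 80.
t* = t_{0.025, 80} = 1.990063.
Margin = t* × SE = 1.990063 × 0.090 = 0.17911.
CI: 0.631 ± 0.17911 → (0.452, 0.810).
With 95% confidence, each one-unit increase in attendance (%) is associated with a change of between 0.452 and 0.810 points in final exam score, holding the other predictors fixed.

(0.452, 0.810)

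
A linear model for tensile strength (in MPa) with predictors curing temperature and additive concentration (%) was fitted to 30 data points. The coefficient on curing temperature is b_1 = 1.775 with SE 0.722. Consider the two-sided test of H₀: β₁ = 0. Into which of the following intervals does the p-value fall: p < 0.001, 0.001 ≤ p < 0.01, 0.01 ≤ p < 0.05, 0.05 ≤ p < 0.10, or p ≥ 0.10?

0.01 ≤ p < 0.05

t = 1.775 / 0.722 = 2.458.
df = n − k − 1 = 30 − 2 − 1 = 27.
Two-sided p = 2·P(T_{27} > |t|) ≈ 0.0207.
So 0.01 ≤ p < 0.05.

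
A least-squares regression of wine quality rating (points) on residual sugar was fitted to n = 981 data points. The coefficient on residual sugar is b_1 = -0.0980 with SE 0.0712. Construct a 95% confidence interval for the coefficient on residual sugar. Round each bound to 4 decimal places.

(-0.2377, 0.0417)

df = n − 2 = 981 − 2 = 979.
t* = t_{0.025, 979} = 1.96239.
Margin = t* × SE = 1.96239 × 0.0712 = 0.139722.
CI: -0.0980 ± 0.139722 → (-0.2377, 0.0417).
With 95% confidence, each one-unit increase in residual sugar is associated with a change of between -0.2377 and 0.0417 points in wine quality rating.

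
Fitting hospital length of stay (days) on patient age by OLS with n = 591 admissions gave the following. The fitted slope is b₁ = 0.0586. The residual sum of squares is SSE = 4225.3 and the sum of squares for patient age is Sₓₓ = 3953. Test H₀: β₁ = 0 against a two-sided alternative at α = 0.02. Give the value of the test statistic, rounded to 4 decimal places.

MSE = SSE/(n − 2) = 4225.3/589 = 7.17368.
SE(b₁) = √(MSE/Sₓₓ) = √(7.17368/3953) = 0.0425998.
t = 0.0586 / 0.0425998 = 1.3756.
df = n − 2 = 589.
Two-sided p ≈ 0.1695, which is ≥ 0.02, so fail to reject H₀.
The data do not give significant evidence of an association between patient age and hospital length of stay.

t = 1.3756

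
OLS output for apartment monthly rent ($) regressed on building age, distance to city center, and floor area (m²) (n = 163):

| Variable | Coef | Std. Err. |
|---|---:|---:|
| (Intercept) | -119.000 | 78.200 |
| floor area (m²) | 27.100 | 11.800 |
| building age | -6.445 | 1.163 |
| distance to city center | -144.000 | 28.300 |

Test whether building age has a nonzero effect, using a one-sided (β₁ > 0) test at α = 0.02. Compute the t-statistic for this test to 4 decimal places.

t = -5.5417

Read off: b = -6.445, SE = 1.163 for building age.
H₀: β₁ = 0 vs H₁: β₁ > 0.
t = -6.445 / 1.163 = -5.5417.
df = n − k − 1 = 163 − 3 − 1 = 159.
One-sided p ≈ 1.0000, which is ≥ 0.02, so fail to reject H₀.
The data do not give significant evidence that the true slope on building age is positive, holding the other predictors fixed.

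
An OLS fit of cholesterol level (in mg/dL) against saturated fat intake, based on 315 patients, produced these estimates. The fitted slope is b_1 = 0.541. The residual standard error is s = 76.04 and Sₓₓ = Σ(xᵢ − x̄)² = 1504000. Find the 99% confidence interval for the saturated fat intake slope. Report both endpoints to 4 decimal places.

(0.3803, 0.7017)

SE(b_1) = s/√Sₓₓ = 76.04/√1504000 = 0.0620038.
df = n − 2 = 313.
t* = t_{0.005, 313} = 2.591628.
Margin = t* × SE = 2.591628 × 0.0620038 = 0.160691.
CI: 0.541 ± 0.160691 → (0.3803, 0.7017).
With 99% confidence, each one-unit increase in saturated fat intake is associated with a change of between 0.3803 and 0.7017 mg/dL in cholesterol level.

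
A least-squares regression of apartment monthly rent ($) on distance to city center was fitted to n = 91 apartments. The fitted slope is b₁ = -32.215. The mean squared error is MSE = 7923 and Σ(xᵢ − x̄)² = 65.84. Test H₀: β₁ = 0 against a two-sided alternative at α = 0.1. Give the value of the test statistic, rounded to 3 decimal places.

SE(b₁) = √(MSE/Sₓₓ) = √(7923/65.84) = 10.9698.
t = -32.215 / 10.9698 = -2.937.
df = n − 2 = 89.
Two-sided p ≈ 0.0042, which is < 0.1, so reject H₀.
There is evidence that distance to city center is associated with apartment monthly rent.

t = -2.937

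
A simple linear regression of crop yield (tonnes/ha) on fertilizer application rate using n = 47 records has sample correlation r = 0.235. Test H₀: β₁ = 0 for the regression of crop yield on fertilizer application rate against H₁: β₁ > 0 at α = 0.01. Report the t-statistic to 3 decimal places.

t = r·√(n − 2)/√(1 − r²) = 0.235·√45/√0.944775 = 1.622.
df = n − 2 = 45.
One-sided p ≈ 0.0559, which is ≥ 0.01, so fail to reject H₀.
The data do not give significant evidence of a linear association between fertilizer application rate and crop yield.

t = 1.622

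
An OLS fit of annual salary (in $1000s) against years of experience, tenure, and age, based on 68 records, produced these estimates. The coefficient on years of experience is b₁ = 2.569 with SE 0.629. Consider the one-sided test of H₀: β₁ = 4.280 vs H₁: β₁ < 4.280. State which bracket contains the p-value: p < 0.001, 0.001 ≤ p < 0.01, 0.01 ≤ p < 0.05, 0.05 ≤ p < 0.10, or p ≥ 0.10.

0.001 ≤ p < 0.01

t = (2.569 − 4.280) / 0.629 = -2.720.
df = n − k − 1 = 68 − 3 − 1 = 64.
One-sided p = P(T_{64} < t) ≈ 0.0042.
So 0.001 ≤ p < 0.01.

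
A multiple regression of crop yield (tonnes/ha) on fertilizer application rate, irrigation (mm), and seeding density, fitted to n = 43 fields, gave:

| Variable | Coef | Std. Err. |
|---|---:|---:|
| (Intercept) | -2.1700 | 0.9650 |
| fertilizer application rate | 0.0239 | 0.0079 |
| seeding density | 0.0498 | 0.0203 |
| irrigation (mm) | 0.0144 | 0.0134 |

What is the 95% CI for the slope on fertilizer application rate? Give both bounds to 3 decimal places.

Read off: b = 0.0239, SE = 0.0079 for fertilizer application rate.
df = n − k − 1 = 43 − 3 − 1 = 39.
t* = t_{0.025, 39} = 2.022691.
Margin = t* × SE = 2.022691 × 0.0079 = 0.01598.
CI: 0.0239 ± 0.01598 → (0.008, 0.040).

(0.008, 0.040)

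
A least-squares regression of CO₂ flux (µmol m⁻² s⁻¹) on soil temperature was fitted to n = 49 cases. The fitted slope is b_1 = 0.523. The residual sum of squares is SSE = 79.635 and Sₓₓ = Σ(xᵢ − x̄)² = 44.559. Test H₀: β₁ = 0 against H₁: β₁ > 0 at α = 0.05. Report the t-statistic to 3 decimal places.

MSE = SSE/(n − 2) = 79.635/47 = 1.69436.
SE(b_1) = √(MSE/Sₓₓ) = √(1.69436/44.559) = 0.195.
t = 0.523 / 0.195 = 2.682.
df = n − 2 = 47.
One-sided p ≈ 0.0050, which is < 0.05, so reject H₀.
There is evidence that the true slope on soil temperature is positive.

t = 2.682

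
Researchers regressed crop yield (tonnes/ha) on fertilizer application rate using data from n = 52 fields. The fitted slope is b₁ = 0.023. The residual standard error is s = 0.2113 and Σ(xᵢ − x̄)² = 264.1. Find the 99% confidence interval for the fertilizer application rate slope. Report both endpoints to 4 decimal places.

(-0.0118, 0.0578)

SE(b₁) = s/√Sₓₓ = 0.2113/√264.1 = 0.0130022.
df = n − 2 = 50.
t* = t_{0.005, 50} = 2.677793.
Margin = t* × SE = 2.677793 × 0.0130022 = 0.034817.
CI: 0.023 ± 0.034817 → (-0.0118, 0.0578).
With 99% confidence, each one-unit increase in fertilizer application rate is associated with a change of between -0.0118 and 0.0578 tonnes/ha in crop yield.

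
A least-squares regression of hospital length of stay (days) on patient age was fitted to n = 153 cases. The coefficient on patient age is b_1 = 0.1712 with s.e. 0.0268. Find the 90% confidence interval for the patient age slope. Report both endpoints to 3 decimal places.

(0.127, 0.216)

df = n − 2 = 153 − 2 = 151.
t* = t_{0.05, 151} = 1.655007.
Margin = t* × SE = 1.655007 × 0.0268 = 0.04435.
CI: 0.1712 ± 0.04435 → (0.127, 0.216).
With 90% confidence, each one-unit increase in patient age is associated with a change of between 0.127 and 0.216 days in hospital length of stay.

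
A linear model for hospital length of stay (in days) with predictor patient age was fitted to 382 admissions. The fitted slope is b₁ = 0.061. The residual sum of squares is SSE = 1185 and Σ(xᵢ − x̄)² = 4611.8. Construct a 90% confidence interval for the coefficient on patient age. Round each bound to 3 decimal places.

(0.018, 0.104)

MSE = SSE/(n − 2) = 1185/380 = 3.11842.
SE(b₁) = √(MSE/Sₓₓ) = √(3.11842/4611.8) = 0.0260035.
df = n − 2 = 380.
t* = t_{0.05, 380} = 1.648873.
Margin = t* × SE = 1.648873 × 0.0260035 = 0.04288.
CI: 0.061 ± 0.04288 → (0.018, 0.104).
With 90% confidence, each one-unit increase in patient age is associated with a change of between 0.018 and 0.104 days in hospital length of stay.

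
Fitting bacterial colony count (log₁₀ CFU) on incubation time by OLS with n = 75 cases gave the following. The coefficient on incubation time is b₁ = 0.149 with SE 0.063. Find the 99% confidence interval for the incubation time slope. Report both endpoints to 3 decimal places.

(-0.018, 0.316)

df = n − 2 = 75 − 2 = 73.
t* = t_{0.005, 73} = 2.644869.
Margin = t* × SE = 2.644869 × 0.063 = 0.16663.
CI: 0.149 ± 0.16663 → (-0.018, 0.316).
With 99% confidence, each one-unit increase in incubation time is associated with a change of between -0.018 and 0.316 log₁₀ CFU in bacterial colony count.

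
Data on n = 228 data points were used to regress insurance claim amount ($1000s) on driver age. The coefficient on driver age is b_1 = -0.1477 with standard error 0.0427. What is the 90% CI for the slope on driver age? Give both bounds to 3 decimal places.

(-0.218, -0.077)

df = n − 2 = 228 − 2 = 226.
t* = t_{0.05, 226} = 1.651624.
Margin = t* × SE = 1.651624 × 0.0427 = 0.07052.
CI: -0.1477 ± 0.07052 → (-0.218, -0.077).
With 90% confidence, each one-unit increase in driver age is associated with a change of between -0.218 and -0.077 $1000s in insurance claim amount.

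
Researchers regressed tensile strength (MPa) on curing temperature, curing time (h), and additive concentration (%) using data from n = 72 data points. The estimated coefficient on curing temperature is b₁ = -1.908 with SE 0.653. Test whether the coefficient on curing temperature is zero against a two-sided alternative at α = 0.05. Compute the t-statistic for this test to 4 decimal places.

H₀: β₁ = 0 vs H₁: β₁ ≠ 0.
t = (b₁ − β₁⁰)/SE = -1.908 / 0.653 = -2.9219.
df = n − k − 1 = 72 − 3 − 1 = 68.
Two-sided p ≈ 0.0047, which is < 0.05, so reject H₀.
There is evidence that curing temperature is associated with tensile strength, holding the other predictors fixed.

t = -2.9219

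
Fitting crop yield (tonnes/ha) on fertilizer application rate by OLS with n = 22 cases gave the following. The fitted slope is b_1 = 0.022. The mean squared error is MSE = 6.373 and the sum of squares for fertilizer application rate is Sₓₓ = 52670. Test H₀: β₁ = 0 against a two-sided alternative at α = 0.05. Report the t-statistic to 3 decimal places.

SE(b_1) = √(MSE/Sₓₓ) = √(6.373/52670) = 0.0109999.
t = 0.022 / 0.0109999 = 2.000.
df = n − 2 = 20.
Two-sided p ≈ 0.0593, which is ≥ 0.05, so fail to reject H₀.
The data do not give significant evidence of an association between fertilizer application rate and crop yield.

t = 2.000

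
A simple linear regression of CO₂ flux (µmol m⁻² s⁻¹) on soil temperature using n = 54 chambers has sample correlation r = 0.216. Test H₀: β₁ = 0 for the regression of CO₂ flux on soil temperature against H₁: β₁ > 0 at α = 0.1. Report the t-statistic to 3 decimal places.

t = 1.595

t = r·√(n − 2)/√(1 − r²) = 0.216·√52/√0.953344 = 1.595.
df = n − 2 = 52.
One-sided p ≈ 0.0584, which is < 0.1, so reject H₀.
There is evidence of a linear association between soil temperature and CO₂ flux.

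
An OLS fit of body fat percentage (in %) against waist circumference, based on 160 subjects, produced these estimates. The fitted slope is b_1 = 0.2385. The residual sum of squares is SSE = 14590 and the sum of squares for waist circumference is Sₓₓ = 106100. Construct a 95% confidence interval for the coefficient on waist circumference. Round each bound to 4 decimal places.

(0.1802, 0.2968)

MSE = SSE/(n − 2) = 14590/158 = 92.3418.
SE(b_1) = √(MSE/Sₓₓ) = √(92.3418/106100) = 0.0295013.
df = n − 2 = 158.
t* = t_{0.025, 158} = 1.975092.
Margin = t* × SE = 1.975092 × 0.0295013 = 0.058268.
CI: 0.2385 ± 0.058268 → (0.1802, 0.2968).
With 95% confidence, each one-unit increase in waist circumference is associated with a change of between 0.1802 and 0.2968 % in body fat percentage.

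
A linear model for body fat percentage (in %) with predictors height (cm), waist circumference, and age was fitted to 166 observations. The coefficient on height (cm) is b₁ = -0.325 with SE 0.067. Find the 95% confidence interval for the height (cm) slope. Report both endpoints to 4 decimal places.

df = n − k − 1 = 166 − 3 − 1 = 162.
t* = t_{0.025, 162} = 1.974716.
Margin = t* × SE = 1.974716 × 0.067 = 0.132306.
CI: -0.325 ± 0.132306 → (-0.4573, -0.1927).
With 95% confidence, each one-unit increase in height (cm) is associated with a change of between -0.4573 and -0.1927 % in body fat percentage, holding the other predictors fixed.

(-0.4573, -0.1927)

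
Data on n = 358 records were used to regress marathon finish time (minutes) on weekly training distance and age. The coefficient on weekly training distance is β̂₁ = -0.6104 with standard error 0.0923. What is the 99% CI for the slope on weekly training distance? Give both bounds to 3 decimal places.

(-0.849, -0.371)

df = n − k − 1 = 358 − 2 − 1 = 355.
t* = t_{0.005, 355} = 2.589749.
Margin = t* × SE = 2.589749 × 0.0923 = 0.23903.
CI: -0.6104 ± 0.23903 → (-0.849, -0.371).
With 99% confidence, each one-unit increase in weekly training distance is associated with a change of between -0.849 and -0.371 minutes in marathon finish time, holding the other predictors fixed.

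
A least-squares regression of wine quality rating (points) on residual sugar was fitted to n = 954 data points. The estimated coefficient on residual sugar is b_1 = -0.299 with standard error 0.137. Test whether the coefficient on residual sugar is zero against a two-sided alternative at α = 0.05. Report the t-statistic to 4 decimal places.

H₀: β₁ = 0 vs H₁: β₁ ≠ 0.
t = (b_1 − β₁⁰)/SE = -0.299 / 0.137 = -2.1825.
df = n − 2 = 954 − 2 = 952.
Two-sided p ≈ 0.0293, which is < 0.05, so reject H₀.
There is evidence that residual sugar is associated with wine quality rating.

t = -2.1825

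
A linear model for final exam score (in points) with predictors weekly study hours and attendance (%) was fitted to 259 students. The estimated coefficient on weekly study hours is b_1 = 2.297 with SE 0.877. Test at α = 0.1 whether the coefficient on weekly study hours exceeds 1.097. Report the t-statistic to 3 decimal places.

H₀: β₁ = 1.097 vs H₁: β₁ > 1.097.
t = (b_1 − β₁⁰)/SE = (2.297 − 1.097) / 0.877 = 1.368.
df = n − k − 1 = 259 − 2 − 1 = 256.
One-sided p ≈ 0.0862, which is < 0.1, so reject H₀.
There is evidence that the true slope on weekly study hours exceeds 1.097 points per unit, holding the other predictors fixed.

t = 1.368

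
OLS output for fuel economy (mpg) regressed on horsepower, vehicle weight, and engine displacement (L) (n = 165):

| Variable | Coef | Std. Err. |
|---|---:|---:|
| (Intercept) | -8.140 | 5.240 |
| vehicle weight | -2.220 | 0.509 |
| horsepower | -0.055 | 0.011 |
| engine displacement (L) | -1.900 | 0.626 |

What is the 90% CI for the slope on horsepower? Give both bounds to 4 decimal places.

Read off: b = -0.055, SE = 0.011 for horsepower.
df = n − k − 1 = 165 − 3 − 1 = 161.
t* = t_{0.05, 161} = 1.654373.
Margin = t* × SE = 1.654373 × 0.011 = 0.018198.
CI: -0.055 ± 0.018198 → (-0.0732, -0.0368).

(-0.0732, -0.0368)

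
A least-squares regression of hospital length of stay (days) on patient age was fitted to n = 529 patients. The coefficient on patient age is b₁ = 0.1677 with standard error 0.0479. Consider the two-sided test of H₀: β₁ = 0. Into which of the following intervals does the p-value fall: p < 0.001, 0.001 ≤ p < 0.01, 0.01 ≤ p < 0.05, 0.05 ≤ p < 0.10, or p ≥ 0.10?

p < 0.001

t = 0.1677 / 0.0479 = 3.501.
df = n − 2 = 529 − 2 = 527.
Two-sided p = 2·P(T_{527} > |t|) ≈ 0.0005.
So p < 0.001.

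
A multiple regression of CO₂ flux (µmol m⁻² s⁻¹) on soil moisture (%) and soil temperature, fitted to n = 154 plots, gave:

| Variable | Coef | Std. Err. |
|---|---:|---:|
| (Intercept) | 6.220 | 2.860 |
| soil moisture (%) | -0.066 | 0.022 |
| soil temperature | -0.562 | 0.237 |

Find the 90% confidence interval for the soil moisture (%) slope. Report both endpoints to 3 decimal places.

Read off: b = -0.066, SE = 0.022 for soil moisture (%).
df = n − k − 1 = 154 − 2 − 1 = 151.
t* = t_{0.05, 151} = 1.655007.
Margin = t* × SE = 1.655007 × 0.022 = 0.03641.
CI: -0.066 ± 0.03641 → (-0.102, -0.030).

(-0.102, -0.030)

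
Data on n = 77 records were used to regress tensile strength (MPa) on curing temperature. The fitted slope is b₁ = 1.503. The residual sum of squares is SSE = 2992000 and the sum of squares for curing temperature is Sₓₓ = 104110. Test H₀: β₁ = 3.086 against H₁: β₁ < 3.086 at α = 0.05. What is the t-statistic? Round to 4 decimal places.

t = -2.5573

MSE = SSE/(n − 2) = 2992000/75 = 39893.3.
SE(b₁) = √(MSE/Sₓₓ) = √(39893.3/104110) = 0.619019.
t = (1.503 − 3.086) / 0.619019 = -2.5573.
df = n − 2 = 75.
One-sided p ≈ 0.0063, which is < 0.05, so reject H₀.
There is evidence that the true slope on curing temperature is below 3.086 MPa per unit.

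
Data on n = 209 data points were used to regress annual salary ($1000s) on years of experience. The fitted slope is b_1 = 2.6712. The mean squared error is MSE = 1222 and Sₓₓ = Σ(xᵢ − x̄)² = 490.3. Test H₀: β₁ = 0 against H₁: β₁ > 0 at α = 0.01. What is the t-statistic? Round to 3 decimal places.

t = 1.692

SE(b_1) = √(MSE/Sₓₓ) = √(1222/490.3) = 1.57872.
t = 2.6712 / 1.57872 = 1.692.
df = n − 2 = 207.
One-sided p ≈ 0.0461, which is ≥ 0.01, so fail to reject H₀.
The data do not give significant evidence that the true slope on years of experience is positive.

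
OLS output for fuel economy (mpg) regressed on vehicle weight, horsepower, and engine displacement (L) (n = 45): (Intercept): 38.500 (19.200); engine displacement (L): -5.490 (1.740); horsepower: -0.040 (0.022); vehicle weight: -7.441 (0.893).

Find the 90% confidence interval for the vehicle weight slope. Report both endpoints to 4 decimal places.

Read off: b = -7.441, SE = 0.893 for vehicle weight.
df = n − k − 1 = 45 − 3 − 1 = 41.
t* = t_{0.05, 41} = 1.682878.
Margin = t* × SE = 1.682878 × 0.893 = 1.502810.
CI: -7.441 ± 1.502810 → (-8.9438, -5.9382).

(-8.9438, -5.9382)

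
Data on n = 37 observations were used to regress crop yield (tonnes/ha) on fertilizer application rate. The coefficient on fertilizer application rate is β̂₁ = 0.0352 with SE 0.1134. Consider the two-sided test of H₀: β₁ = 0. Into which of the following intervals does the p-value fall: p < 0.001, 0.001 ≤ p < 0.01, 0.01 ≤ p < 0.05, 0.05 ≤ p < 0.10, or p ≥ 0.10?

t = 0.0352 / 0.1134 = 0.310.
df = n − 2 = 37 − 2 = 35.
Two-sided p = 2·P(T_{35} > |t|) ≈ 0.7581.
So p ≥ 0.10.

p ≥ 0.10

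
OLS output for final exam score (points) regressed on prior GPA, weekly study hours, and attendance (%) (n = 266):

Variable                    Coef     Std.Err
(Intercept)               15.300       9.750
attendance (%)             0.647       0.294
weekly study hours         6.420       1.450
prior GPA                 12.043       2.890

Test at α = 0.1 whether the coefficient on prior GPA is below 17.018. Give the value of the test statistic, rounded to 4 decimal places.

t = -1.7215

Read off: b = 12.043, SE = 2.890 for prior GPA.
H₀: β₁ = 17.018 vs H₁: β₁ < 17.018.
t = (12.043 − 17.018) / 2.890 = -1.7215.
df = n − k − 1 = 266 − 3 − 1 = 262.
One-sided p ≈ 0.0432, which is < 0.1, so reject H₀.
There is evidence that the true slope on prior GPA is below 17.018 points per unit, holding the other predictors fixed.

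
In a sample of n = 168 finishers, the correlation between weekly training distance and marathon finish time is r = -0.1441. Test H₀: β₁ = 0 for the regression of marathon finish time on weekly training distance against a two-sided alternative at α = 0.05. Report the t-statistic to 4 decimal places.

t = r·√(n − 2)/√(1 − r²) = -0.1441·√166/√0.979235 = -1.8762.
df = n − 2 = 166.
Two-sided p ≈ 0.0624, which is ≥ 0.05, so fail to reject H₀.
The data do not give significant evidence of a linear association between weekly training distance and marathon finish time.

t = -1.8762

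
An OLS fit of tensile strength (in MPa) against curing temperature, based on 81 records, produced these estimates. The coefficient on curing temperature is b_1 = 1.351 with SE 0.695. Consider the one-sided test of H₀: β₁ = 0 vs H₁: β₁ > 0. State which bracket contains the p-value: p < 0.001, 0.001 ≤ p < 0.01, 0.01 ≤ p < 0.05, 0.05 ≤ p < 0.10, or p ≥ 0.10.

0.01 ≤ p < 0.05

t = 1.351 / 0.695 = 1.944.
df = n − 2 = 81 − 2 = 79.
One-sided p = P(T_{79} > t) ≈ 0.0277.
So 0.01 ≤ p < 0.05.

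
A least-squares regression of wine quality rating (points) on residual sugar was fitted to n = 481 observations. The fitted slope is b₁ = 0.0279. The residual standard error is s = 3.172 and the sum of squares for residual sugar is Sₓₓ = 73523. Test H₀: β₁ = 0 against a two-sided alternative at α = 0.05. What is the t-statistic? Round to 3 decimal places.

SE(b₁) = s/√Sₓₓ = 3.172/√73523 = 0.0116983.
t = 0.0279 / 0.0116983 = 2.385.
df = n − 2 = 479.
Two-sided p ≈ 0.0175, which is < 0.05, so reject H₀.
There is evidence that residual sugar is associated with wine quality rating.

t = 2.385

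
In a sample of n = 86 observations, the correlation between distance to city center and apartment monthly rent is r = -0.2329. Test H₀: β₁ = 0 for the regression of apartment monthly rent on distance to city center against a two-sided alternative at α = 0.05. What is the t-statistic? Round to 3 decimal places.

t = r·√(n − 2)/√(1 − r²) = -0.2329·√84/√0.945758 = -2.195.
df = n − 2 = 84.
Two-sided p ≈ 0.0309, which is < 0.05, so reject H₀.
There is evidence of a linear association between distance to city center and apartment monthly rent.

t = -2.195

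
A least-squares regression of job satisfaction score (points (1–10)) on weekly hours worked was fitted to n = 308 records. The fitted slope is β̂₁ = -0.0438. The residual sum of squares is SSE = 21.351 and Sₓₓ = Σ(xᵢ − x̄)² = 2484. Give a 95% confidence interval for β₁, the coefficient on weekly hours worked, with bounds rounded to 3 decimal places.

MSE = SSE/(n − 2) = 21.351/306 = 0.0697745.
SE(β̂₁) = √(MSE/Sₓₓ) = √(0.0697745/2484) = 0.00529996.
df = n − 2 = 306.
t* = t_{0.025, 306} = 1.967747.
Margin = t* × SE = 1.967747 × 0.00529996 = 0.01043.
CI: -0.0438 ± 0.01043 → (-0.054, -0.033).
With 95% confidence, each one-unit increase in weekly hours worked is associated with a change of between -0.054 and -0.033 points (1–10) in job satisfaction score.

(-0.054, -0.033)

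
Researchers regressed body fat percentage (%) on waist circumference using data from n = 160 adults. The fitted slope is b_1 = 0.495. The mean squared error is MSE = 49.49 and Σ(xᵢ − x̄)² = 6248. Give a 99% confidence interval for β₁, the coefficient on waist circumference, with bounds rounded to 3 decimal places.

SE(b_1) = √(MSE/Sₓₓ) = √(49.49/6248) = 0.0889996.
df = n − 2 = 158.
t* = t_{0.005, 158} = 2.607304.
Margin = t* × SE = 2.607304 × 0.0889996 = 0.23205.
CI: 0.495 ± 0.23205 → (0.263, 0.727).
With 99% confidence, each one-unit increase in waist circumference is associated with a change of between 0.263 and 0.727 % in body fat percentage.

(0.263, 0.727)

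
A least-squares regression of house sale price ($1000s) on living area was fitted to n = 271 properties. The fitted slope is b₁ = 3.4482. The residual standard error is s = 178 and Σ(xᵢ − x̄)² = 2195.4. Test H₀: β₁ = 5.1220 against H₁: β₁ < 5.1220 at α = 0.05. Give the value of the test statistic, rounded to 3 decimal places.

SE(b₁) = s/√Sₓₓ = 178/√2195.4 = 3.79895.
t = (3.4482 − 5.1220) / 3.79895 = -0.441.
df = n − 2 = 269.
One-sided p ≈ 0.3299, which is ≥ 0.05, so fail to reject H₀.
The data do not give significant evidence that the true slope on living area is below 5.1220 $1000s per unit.

t = -0.441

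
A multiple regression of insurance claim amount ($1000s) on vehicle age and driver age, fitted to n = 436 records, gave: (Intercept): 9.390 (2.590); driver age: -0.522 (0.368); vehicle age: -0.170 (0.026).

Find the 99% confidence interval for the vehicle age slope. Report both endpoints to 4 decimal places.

(-0.2373, -0.1027)

Read off: b = -0.170, SE = 0.026 for vehicle age.
df = n − k − 1 = 436 − 2 − 1 = 433.
t* = t_{0.005, 433} = 2.587231.
Margin = t* × SE = 2.587231 × 0.026 = 0.067268.
CI: -0.170 ± 0.067268 → (-0.2373, -0.1027).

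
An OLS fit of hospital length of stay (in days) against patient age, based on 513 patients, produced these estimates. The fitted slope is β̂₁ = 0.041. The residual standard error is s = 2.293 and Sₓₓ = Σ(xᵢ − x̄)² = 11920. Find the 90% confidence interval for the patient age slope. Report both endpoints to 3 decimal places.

(0.006, 0.076)

SE(β̂₁) = s/√Sₓₓ = 2.293/√11920 = 0.0210023.
df = n − 2 = 511.
t* = t_{0.05, 511} = 1.647841.
Margin = t* × SE = 1.647841 × 0.0210023 = 0.03461.
CI: 0.041 ± 0.03461 → (0.006, 0.076).
With 90% confidence, each one-unit increase in patient age is associated with a change of between 0.006 and 0.076 days in hospital length of stay.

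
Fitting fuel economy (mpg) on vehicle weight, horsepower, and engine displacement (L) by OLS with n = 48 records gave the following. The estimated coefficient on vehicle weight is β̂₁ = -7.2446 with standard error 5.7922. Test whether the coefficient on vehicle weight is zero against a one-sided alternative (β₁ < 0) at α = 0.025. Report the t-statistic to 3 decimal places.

t = -1.251

H₀: β₁ = 0 vs H₁: β₁ < 0.
t = (β̂₁ − β₁⁰)/SE = -7.2446 / 5.7922 = -1.251.
df = n − k − 1 = 48 − 3 − 1 = 44.
One-sided p ≈ 0.1088, which is ≥ 0.025, so fail to reject H₀.
The data do not give significant evidence that the true slope on vehicle weight is negative, holding the other predictors fixed.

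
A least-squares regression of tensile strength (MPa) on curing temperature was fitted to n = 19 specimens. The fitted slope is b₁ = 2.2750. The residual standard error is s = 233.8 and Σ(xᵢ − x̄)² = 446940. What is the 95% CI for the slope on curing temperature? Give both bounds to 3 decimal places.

SE(b₁) = s/√Sₓₓ = 233.8/√446940 = 0.34972.
df = n − 2 = 17.
t* = t_{0.025, 17} = 2.109816.
Margin = t* × SE = 2.109816 × 0.34972 = 0.73784.
CI: 2.2750 ± 0.73784 → (1.537, 3.013).
With 95% confidence, each one-unit increase in curing temperature is associated with a change of between 1.537 and 3.013 MPa in tensile strength.

(1.537, 3.013)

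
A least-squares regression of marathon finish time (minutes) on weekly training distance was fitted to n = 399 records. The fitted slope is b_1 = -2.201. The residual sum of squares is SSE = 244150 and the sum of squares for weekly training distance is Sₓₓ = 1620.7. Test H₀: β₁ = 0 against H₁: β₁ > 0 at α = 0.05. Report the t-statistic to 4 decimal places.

t = -3.5730

MSE = SSE/(n − 2) = 244150/397 = 614.987.
SE(b_1) = √(MSE/Sₓₓ) = √(614.987/1620.7) = 0.616002.
t = -2.201 / 0.616002 = -3.5730.
df = n − 2 = 397.
One-sided p ≈ 0.9998, which is ≥ 0.05, so fail to reject H₀.
The data do not give significant evidence that the true slope on weekly training distance is positive.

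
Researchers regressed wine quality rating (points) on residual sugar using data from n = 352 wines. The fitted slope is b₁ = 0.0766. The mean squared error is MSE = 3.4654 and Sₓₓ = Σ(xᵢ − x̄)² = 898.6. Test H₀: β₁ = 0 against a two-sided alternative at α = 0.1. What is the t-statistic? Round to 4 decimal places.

SE(b₁) = √(MSE/Sₓₓ) = √(3.4654/898.6) = 0.0621003.
t = 0.0766 / 0.0621003 = 1.2335.
df = n − 2 = 350.
Two-sided p ≈ 0.2182, which is ≥ 0.1, so fail to reject H₀.
The data do not give significant evidence of an association between residual sugar and wine quality rating.

t = 1.2335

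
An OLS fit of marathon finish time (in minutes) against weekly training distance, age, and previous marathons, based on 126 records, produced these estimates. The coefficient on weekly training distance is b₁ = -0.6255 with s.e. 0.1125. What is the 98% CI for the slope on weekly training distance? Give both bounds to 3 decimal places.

(-0.891, -0.360)

df = n − k − 1 = 126 − 3 − 1 = 122.
t* = t_{0.01, 122} = 2.357302.
Margin = t* × SE = 2.357302 × 0.1125 = 0.26520.
CI: -0.6255 ± 0.26520 → (-0.891, -0.360).
With 98% confidence, each one-unit increase in weekly training distance is associated with a change of between -0.891 and -0.360 minutes in marathon finish time, holding the other predictors fixed.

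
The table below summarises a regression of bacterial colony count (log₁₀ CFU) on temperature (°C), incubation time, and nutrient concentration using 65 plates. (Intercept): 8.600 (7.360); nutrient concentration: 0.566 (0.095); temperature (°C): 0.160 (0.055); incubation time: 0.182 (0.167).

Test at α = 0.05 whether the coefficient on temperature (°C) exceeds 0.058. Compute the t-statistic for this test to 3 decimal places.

Read off: b = 0.160, SE = 0.055 for temperature (°C).
H₀: β₁ = 0.058 vs H₁: β₁ > 0.058.
t = (0.160 − 0.058) / 0.055 = 1.855.
df = n − k − 1 = 65 − 3 − 1 = 61.
One-sided p ≈ 0.0342, which is < 0.05, so reject H₀.
There is evidence that the true slope on temperature (°C) exceeds 0.058 log₁₀ CFU per unit, holding the other predictors fixed.

t = 1.855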